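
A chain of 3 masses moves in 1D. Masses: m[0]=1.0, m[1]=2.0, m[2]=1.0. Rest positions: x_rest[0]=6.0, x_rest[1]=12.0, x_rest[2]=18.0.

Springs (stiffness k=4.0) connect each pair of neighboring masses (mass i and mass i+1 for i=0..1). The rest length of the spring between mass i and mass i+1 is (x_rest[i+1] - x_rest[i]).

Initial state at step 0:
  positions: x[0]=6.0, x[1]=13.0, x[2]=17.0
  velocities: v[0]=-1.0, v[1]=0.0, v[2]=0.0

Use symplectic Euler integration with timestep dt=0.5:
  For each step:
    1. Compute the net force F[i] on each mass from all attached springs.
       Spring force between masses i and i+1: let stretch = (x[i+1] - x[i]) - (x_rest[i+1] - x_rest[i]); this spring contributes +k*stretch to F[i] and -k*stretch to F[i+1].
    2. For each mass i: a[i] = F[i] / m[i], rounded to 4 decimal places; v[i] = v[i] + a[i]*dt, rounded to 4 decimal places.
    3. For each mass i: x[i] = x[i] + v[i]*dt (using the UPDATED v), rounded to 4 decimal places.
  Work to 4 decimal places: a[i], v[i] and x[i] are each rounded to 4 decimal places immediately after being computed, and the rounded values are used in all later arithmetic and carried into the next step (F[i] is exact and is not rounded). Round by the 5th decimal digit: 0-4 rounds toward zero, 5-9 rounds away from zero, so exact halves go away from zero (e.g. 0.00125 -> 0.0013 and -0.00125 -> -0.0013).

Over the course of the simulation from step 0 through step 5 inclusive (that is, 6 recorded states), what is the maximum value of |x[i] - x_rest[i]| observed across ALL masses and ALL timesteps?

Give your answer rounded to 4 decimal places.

Answer: 1.5000

Derivation:
Step 0: x=[6.0000 13.0000 17.0000] v=[-1.0000 0.0000 0.0000]
Step 1: x=[6.5000 11.5000 19.0000] v=[1.0000 -3.0000 4.0000]
Step 2: x=[6.0000 11.2500 19.5000] v=[-1.0000 -0.5000 1.0000]
Step 3: x=[4.7500 12.5000 17.7500] v=[-2.5000 2.5000 -3.5000]
Step 4: x=[5.2500 12.5000 16.7500] v=[1.0000 0.0000 -2.0000]
Step 5: x=[7.0000 11.0000 17.5000] v=[3.5000 -3.0000 1.5000]
Max displacement = 1.5000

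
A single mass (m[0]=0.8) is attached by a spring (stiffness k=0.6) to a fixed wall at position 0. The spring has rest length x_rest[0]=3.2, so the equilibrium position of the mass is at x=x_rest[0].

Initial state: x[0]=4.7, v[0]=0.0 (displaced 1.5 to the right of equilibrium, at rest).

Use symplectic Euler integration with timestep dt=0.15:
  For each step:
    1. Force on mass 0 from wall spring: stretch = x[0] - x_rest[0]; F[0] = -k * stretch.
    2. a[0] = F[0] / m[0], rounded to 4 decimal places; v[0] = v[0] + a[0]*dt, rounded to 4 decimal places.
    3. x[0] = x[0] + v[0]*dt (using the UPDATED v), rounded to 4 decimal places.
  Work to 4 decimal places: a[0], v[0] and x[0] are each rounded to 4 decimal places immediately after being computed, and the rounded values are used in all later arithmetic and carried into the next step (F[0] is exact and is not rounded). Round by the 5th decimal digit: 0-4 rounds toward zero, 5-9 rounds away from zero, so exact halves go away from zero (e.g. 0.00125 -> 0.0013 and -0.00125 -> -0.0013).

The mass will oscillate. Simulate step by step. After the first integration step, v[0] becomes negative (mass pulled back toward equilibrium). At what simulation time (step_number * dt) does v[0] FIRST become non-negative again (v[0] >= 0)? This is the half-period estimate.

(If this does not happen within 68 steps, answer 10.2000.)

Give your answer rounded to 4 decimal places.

Step 0: x=[4.7000] v=[0.0000]
Step 1: x=[4.6747] v=[-0.1688]
Step 2: x=[4.6245] v=[-0.3347]
Step 3: x=[4.5503] v=[-0.4950]
Step 4: x=[4.4533] v=[-0.6469]
Step 5: x=[4.3351] v=[-0.7879]
Step 6: x=[4.1978] v=[-0.9156]
Step 7: x=[4.0436] v=[-1.0279]
Step 8: x=[3.8752] v=[-1.1228]
Step 9: x=[3.6954] v=[-1.1988]
Step 10: x=[3.5072] v=[-1.2545]
Step 11: x=[3.3138] v=[-1.2891]
Step 12: x=[3.1185] v=[-1.3019]
Step 13: x=[2.9246] v=[-1.2927]
Step 14: x=[2.7353] v=[-1.2617]
Step 15: x=[2.5539] v=[-1.2094]
Step 16: x=[2.3834] v=[-1.1367]
Step 17: x=[2.2267] v=[-1.0448]
Step 18: x=[2.0864] v=[-0.9353]
Step 19: x=[1.9649] v=[-0.8100]
Step 20: x=[1.8642] v=[-0.6711]
Step 21: x=[1.7861] v=[-0.5208]
Step 22: x=[1.7318] v=[-0.3617]
Step 23: x=[1.7023] v=[-0.1965]
Step 24: x=[1.6981] v=[-0.0280]
Step 25: x=[1.7193] v=[0.1410]
First v>=0 after going negative at step 25, time=3.7500

Answer: 3.7500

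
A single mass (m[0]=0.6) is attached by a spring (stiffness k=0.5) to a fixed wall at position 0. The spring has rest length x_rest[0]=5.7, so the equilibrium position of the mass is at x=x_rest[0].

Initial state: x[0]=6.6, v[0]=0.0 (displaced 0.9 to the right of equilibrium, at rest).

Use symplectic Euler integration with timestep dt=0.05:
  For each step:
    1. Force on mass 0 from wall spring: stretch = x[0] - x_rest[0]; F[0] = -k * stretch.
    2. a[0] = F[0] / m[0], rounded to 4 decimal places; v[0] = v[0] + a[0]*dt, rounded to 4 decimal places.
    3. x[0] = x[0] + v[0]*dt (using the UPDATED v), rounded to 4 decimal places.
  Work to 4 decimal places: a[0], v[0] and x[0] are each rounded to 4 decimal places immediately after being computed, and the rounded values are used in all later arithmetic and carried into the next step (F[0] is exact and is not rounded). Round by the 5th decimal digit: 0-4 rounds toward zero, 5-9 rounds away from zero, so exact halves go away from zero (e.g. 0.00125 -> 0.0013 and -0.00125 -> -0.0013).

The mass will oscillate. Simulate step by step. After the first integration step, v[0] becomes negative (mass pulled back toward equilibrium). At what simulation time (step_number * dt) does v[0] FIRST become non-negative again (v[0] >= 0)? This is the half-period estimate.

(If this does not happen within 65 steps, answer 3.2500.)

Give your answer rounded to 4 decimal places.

Step 0: x=[6.6000] v=[0.0000]
Step 1: x=[6.5981] v=[-0.0375]
Step 2: x=[6.5944] v=[-0.0749]
Step 3: x=[6.5888] v=[-0.1122]
Step 4: x=[6.5813] v=[-0.1492]
Step 5: x=[6.5720] v=[-0.1859]
Step 6: x=[6.5609] v=[-0.2222]
Step 7: x=[6.5480] v=[-0.2581]
Step 8: x=[6.5333] v=[-0.2934]
Step 9: x=[6.5169] v=[-0.3281]
Step 10: x=[6.4988] v=[-0.3621]
Step 11: x=[6.4790] v=[-0.3954]
Step 12: x=[6.4576] v=[-0.4279]
Step 13: x=[6.4346] v=[-0.4595]
Step 14: x=[6.4101] v=[-0.4901]
Step 15: x=[6.3841] v=[-0.5197]
Step 16: x=[6.3567] v=[-0.5482]
Step 17: x=[6.3279] v=[-0.5756]
Step 18: x=[6.2978] v=[-0.6018]
Step 19: x=[6.2665] v=[-0.6267]
Step 20: x=[6.2340] v=[-0.6503]
Step 21: x=[6.2004] v=[-0.6726]
Step 22: x=[6.1657] v=[-0.6935]
Step 23: x=[6.1301] v=[-0.7129]
Step 24: x=[6.0936] v=[-0.7308]
Step 25: x=[6.0562] v=[-0.7472]
Step 26: x=[6.0181] v=[-0.7620]
Step 27: x=[5.9793] v=[-0.7753]
Step 28: x=[5.9400] v=[-0.7869]
Step 29: x=[5.9002] v=[-0.7969]
Step 30: x=[5.8599] v=[-0.8052]
Step 31: x=[5.8193] v=[-0.8119]
Step 32: x=[5.7785] v=[-0.8169]
Step 33: x=[5.7375] v=[-0.8202]
Step 34: x=[5.6964] v=[-0.8218]
Step 35: x=[5.6553] v=[-0.8217]
Step 36: x=[5.6143] v=[-0.8198]
Step 37: x=[5.5735] v=[-0.8162]
Step 38: x=[5.5330] v=[-0.8109]
Step 39: x=[5.4928] v=[-0.8039]
Step 40: x=[5.4530] v=[-0.7953]
Step 41: x=[5.4138] v=[-0.7850]
Step 42: x=[5.3751] v=[-0.7731]
Step 43: x=[5.3371] v=[-0.7596]
Step 44: x=[5.2999] v=[-0.7445]
Step 45: x=[5.2635] v=[-0.7278]
Step 46: x=[5.2280] v=[-0.7096]
Step 47: x=[5.1935] v=[-0.6899]
Step 48: x=[5.1601] v=[-0.6688]
Step 49: x=[5.1278] v=[-0.6463]
Step 50: x=[5.0967] v=[-0.6225]
Step 51: x=[5.0668] v=[-0.5974]
Step 52: x=[5.0383] v=[-0.5710]
Step 53: x=[5.0111] v=[-0.5434]
Step 54: x=[4.9854] v=[-0.5147]
Step 55: x=[4.9612] v=[-0.4849]
Step 56: x=[4.9385] v=[-0.4541]
Step 57: x=[4.9174] v=[-0.4224]
Step 58: x=[4.8979] v=[-0.3898]
Step 59: x=[4.8801] v=[-0.3564]
Step 60: x=[4.8640] v=[-0.3222]
Step 61: x=[4.8496] v=[-0.2874]
Step 62: x=[4.8370] v=[-0.2520]
Step 63: x=[4.8262] v=[-0.2160]
Step 64: x=[4.8172] v=[-0.1796]
Step 65: x=[4.8101] v=[-0.1428]
v[0] did not become non-negative within 65 steps; using fallback time=3.2500

Answer: 3.2500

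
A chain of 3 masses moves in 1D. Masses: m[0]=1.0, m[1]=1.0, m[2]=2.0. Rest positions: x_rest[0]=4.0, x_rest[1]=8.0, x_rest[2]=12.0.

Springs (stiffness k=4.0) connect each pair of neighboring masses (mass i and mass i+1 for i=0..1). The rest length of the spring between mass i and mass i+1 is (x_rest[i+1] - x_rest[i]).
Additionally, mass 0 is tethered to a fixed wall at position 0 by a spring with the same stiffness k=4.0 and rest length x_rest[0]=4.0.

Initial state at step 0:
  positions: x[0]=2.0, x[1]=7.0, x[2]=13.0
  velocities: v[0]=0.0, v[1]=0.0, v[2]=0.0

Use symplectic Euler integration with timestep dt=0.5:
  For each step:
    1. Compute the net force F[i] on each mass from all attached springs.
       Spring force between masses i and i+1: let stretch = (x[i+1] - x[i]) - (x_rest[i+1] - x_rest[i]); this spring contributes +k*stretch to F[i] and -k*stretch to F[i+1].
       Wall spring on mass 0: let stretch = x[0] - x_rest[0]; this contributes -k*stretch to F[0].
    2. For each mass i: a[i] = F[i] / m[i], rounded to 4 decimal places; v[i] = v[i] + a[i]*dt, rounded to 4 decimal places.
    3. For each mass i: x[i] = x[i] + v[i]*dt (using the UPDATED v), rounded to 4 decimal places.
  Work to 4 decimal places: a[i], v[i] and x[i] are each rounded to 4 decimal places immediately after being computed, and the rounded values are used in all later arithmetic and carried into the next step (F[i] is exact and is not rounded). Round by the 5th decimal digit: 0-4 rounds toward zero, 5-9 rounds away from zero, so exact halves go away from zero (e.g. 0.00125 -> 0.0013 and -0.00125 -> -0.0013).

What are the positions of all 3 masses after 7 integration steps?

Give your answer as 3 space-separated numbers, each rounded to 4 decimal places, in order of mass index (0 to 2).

Step 0: x=[2.0000 7.0000 13.0000] v=[0.0000 0.0000 0.0000]
Step 1: x=[5.0000 8.0000 12.0000] v=[6.0000 2.0000 -2.0000]
Step 2: x=[6.0000 10.0000 11.0000] v=[2.0000 4.0000 -2.0000]
Step 3: x=[5.0000 9.0000 11.5000] v=[-2.0000 -2.0000 1.0000]
Step 4: x=[3.0000 6.5000 12.7500] v=[-4.0000 -5.0000 2.5000]
Step 5: x=[1.5000 6.7500 12.8750] v=[-3.0000 0.5000 0.2500]
Step 6: x=[3.7500 7.8750 11.9375] v=[4.5000 2.2500 -1.8750]
Step 7: x=[6.3750 8.9375 10.9688] v=[5.2500 2.1250 -1.9375]

Answer: 6.3750 8.9375 10.9688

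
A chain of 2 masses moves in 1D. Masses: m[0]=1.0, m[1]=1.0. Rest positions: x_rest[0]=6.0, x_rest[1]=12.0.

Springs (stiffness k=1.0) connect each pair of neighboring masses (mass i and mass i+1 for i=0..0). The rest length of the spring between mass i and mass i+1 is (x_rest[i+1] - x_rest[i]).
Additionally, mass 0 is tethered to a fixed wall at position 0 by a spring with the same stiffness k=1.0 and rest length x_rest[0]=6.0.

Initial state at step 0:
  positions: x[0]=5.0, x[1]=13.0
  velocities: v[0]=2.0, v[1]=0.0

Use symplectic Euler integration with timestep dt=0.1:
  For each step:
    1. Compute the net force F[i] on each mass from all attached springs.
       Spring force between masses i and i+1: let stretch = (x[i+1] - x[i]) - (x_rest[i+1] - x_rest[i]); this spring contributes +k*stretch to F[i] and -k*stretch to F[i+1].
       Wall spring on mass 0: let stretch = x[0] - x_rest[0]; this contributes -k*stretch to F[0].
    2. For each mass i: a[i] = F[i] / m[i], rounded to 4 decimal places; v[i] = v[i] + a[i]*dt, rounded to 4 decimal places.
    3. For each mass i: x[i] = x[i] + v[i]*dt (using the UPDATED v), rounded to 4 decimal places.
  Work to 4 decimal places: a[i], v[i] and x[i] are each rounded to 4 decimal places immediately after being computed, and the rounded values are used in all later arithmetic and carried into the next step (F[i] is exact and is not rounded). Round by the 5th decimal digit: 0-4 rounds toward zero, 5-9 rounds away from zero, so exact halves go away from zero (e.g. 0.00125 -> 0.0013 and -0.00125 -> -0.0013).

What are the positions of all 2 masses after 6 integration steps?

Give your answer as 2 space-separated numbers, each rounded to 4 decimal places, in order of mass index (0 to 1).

Step 0: x=[5.0000 13.0000] v=[2.0000 0.0000]
Step 1: x=[5.2300 12.9800] v=[2.3000 -0.2000]
Step 2: x=[5.4852 12.9425] v=[2.5520 -0.3750]
Step 3: x=[5.7601 12.8904] v=[2.7492 -0.5207]
Step 4: x=[6.0487 12.8270] v=[2.8862 -0.6337]
Step 5: x=[6.3446 12.7559] v=[2.9592 -0.7115]
Step 6: x=[6.6412 12.6806] v=[2.9659 -0.7526]

Answer: 6.6412 12.6806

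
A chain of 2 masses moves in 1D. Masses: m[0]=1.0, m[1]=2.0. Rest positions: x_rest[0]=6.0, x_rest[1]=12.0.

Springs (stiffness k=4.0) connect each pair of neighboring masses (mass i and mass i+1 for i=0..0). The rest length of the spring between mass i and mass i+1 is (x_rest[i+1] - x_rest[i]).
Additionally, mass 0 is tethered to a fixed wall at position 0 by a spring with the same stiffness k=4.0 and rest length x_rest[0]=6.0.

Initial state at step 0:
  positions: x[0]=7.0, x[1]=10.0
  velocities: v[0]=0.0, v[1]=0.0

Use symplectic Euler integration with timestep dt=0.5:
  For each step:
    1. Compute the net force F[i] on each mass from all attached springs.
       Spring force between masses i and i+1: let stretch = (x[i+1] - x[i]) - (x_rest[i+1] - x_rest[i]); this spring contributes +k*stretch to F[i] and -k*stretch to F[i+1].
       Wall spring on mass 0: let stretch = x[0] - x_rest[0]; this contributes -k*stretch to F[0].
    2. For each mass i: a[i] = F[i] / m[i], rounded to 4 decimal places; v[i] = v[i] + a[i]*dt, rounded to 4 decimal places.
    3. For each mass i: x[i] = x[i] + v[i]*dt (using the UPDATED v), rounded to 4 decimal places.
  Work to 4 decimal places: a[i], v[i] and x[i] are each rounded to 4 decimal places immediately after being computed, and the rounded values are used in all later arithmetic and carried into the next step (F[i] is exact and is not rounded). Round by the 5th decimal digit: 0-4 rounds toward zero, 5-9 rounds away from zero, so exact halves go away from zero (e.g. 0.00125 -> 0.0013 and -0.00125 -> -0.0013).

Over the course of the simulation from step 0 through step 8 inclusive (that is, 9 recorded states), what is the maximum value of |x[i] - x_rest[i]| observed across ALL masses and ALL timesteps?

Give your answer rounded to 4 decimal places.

Step 0: x=[7.0000 10.0000] v=[0.0000 0.0000]
Step 1: x=[3.0000 11.5000] v=[-8.0000 3.0000]
Step 2: x=[4.5000 11.7500] v=[3.0000 0.5000]
Step 3: x=[8.7500 11.3750] v=[8.5000 -0.7500]
Step 4: x=[6.8750 12.6875] v=[-3.7500 2.6250]
Step 5: x=[3.9375 14.0938] v=[-5.8750 2.8125]
Step 6: x=[7.2188 13.4219] v=[6.5626 -1.3438]
Step 7: x=[9.4844 12.6485] v=[4.5312 -1.5469]
Step 8: x=[5.4297 13.2930] v=[-8.1094 1.2890]
Max displacement = 3.4844

Answer: 3.4844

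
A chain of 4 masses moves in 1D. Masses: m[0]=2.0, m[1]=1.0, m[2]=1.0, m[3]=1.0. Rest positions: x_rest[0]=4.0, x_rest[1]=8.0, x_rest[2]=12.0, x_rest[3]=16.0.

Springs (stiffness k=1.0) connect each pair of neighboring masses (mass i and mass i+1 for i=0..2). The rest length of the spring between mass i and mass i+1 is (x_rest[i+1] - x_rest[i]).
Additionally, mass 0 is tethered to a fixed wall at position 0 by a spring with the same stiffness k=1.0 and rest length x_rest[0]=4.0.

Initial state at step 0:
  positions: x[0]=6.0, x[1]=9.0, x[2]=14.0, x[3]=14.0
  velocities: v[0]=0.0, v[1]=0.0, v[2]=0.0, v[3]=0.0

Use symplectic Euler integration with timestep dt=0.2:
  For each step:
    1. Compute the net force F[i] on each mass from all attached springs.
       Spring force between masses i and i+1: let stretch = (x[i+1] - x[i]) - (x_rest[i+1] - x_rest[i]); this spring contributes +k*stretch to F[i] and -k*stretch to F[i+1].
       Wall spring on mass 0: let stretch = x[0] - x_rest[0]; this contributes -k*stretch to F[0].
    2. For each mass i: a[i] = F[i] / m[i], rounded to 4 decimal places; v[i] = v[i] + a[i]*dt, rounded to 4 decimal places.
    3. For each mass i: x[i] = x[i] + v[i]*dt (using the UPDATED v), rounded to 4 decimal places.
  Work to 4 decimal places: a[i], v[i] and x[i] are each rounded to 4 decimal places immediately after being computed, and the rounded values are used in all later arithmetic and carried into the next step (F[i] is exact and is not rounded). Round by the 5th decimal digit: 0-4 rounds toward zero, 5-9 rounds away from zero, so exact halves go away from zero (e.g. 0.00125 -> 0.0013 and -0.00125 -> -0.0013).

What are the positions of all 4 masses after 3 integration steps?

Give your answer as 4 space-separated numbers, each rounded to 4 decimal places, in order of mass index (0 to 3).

Answer: 5.6595 9.3985 12.9247 14.8896

Derivation:
Step 0: x=[6.0000 9.0000 14.0000 14.0000] v=[0.0000 0.0000 0.0000 0.0000]
Step 1: x=[5.9400 9.0800 13.8000 14.1600] v=[-0.3000 0.4000 -1.0000 0.8000]
Step 2: x=[5.8240 9.2232 13.4256 14.4656] v=[-0.5800 0.7160 -1.8720 1.5280]
Step 3: x=[5.6595 9.3985 12.9247 14.8896] v=[-0.8225 0.8766 -2.5045 2.1200]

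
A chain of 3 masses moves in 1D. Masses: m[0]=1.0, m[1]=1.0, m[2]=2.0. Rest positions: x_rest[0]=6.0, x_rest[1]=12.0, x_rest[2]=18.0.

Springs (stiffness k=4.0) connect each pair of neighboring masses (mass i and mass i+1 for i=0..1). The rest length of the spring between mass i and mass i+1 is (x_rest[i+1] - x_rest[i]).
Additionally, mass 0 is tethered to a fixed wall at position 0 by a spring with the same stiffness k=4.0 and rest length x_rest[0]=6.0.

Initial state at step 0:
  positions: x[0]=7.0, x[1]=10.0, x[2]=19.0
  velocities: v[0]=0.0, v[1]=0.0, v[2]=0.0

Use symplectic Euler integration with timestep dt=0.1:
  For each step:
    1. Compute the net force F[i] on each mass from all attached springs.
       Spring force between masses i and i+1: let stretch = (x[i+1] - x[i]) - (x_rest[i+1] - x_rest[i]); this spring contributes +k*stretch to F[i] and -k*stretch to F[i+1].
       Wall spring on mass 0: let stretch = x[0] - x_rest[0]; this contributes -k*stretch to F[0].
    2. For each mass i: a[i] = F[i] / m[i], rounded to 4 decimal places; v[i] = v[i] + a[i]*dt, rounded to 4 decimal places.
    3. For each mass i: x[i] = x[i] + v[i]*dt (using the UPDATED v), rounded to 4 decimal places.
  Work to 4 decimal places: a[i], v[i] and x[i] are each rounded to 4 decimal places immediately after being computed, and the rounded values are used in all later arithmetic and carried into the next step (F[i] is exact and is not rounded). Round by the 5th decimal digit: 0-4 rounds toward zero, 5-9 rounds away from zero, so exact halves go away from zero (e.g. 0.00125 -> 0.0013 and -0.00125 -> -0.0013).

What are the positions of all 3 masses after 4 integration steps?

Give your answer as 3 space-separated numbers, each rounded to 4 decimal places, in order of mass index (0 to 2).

Step 0: x=[7.0000 10.0000 19.0000] v=[0.0000 0.0000 0.0000]
Step 1: x=[6.8400 10.2400 18.9400] v=[-1.6000 2.4000 -0.6000]
Step 2: x=[6.5424 10.6920 18.8260] v=[-2.9760 4.5200 -1.1400]
Step 3: x=[6.1491 11.3034 18.6693] v=[-3.9331 6.1138 -1.5668]
Step 4: x=[5.7160 12.0032 18.4853] v=[-4.3310 6.9984 -1.8400]

Answer: 5.7160 12.0032 18.4853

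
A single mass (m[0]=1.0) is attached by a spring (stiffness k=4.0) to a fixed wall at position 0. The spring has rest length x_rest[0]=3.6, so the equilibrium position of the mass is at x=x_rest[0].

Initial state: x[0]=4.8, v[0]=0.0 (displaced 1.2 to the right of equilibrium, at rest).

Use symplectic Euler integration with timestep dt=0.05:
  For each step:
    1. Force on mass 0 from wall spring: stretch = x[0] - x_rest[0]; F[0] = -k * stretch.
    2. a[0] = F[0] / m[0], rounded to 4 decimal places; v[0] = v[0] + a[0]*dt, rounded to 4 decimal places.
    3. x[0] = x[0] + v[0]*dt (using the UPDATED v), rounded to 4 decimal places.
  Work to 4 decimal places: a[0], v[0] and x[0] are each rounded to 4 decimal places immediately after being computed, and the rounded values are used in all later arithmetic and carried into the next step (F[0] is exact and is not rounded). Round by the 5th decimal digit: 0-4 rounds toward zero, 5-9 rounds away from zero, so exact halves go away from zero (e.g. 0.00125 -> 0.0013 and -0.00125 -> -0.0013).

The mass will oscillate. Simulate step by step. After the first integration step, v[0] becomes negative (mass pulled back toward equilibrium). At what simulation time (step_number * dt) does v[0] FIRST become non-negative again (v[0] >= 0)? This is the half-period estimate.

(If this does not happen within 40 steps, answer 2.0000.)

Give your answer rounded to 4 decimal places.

Answer: 1.6000

Derivation:
Step 0: x=[4.8000] v=[0.0000]
Step 1: x=[4.7880] v=[-0.2400]
Step 2: x=[4.7641] v=[-0.4776]
Step 3: x=[4.7286] v=[-0.7104]
Step 4: x=[4.6818] v=[-0.9361]
Step 5: x=[4.6242] v=[-1.1525]
Step 6: x=[4.5563] v=[-1.3573]
Step 7: x=[4.4789] v=[-1.5486]
Step 8: x=[4.3927] v=[-1.7244]
Step 9: x=[4.2986] v=[-1.8829]
Step 10: x=[4.1975] v=[-2.0226]
Step 11: x=[4.0904] v=[-2.1421]
Step 12: x=[3.9784] v=[-2.2402]
Step 13: x=[3.8626] v=[-2.3159]
Step 14: x=[3.7442] v=[-2.3684]
Step 15: x=[3.6243] v=[-2.3972]
Step 16: x=[3.5042] v=[-2.4021]
Step 17: x=[3.3851] v=[-2.3829]
Step 18: x=[3.2681] v=[-2.3399]
Step 19: x=[3.1544] v=[-2.2735]
Step 20: x=[3.0452] v=[-2.1844]
Step 21: x=[2.9415] v=[-2.0734]
Step 22: x=[2.8444] v=[-1.9417]
Step 23: x=[2.7549] v=[-1.7906]
Step 24: x=[2.6738] v=[-1.6216]
Step 25: x=[2.6020] v=[-1.4364]
Step 26: x=[2.5402] v=[-1.2368]
Step 27: x=[2.4890] v=[-1.0248]
Step 28: x=[2.4489] v=[-0.8026]
Step 29: x=[2.4203] v=[-0.5724]
Step 30: x=[2.4035] v=[-0.3365]
Step 31: x=[2.3986] v=[-0.0972]
Step 32: x=[2.4058] v=[0.1431]
First v>=0 after going negative at step 32, time=1.6000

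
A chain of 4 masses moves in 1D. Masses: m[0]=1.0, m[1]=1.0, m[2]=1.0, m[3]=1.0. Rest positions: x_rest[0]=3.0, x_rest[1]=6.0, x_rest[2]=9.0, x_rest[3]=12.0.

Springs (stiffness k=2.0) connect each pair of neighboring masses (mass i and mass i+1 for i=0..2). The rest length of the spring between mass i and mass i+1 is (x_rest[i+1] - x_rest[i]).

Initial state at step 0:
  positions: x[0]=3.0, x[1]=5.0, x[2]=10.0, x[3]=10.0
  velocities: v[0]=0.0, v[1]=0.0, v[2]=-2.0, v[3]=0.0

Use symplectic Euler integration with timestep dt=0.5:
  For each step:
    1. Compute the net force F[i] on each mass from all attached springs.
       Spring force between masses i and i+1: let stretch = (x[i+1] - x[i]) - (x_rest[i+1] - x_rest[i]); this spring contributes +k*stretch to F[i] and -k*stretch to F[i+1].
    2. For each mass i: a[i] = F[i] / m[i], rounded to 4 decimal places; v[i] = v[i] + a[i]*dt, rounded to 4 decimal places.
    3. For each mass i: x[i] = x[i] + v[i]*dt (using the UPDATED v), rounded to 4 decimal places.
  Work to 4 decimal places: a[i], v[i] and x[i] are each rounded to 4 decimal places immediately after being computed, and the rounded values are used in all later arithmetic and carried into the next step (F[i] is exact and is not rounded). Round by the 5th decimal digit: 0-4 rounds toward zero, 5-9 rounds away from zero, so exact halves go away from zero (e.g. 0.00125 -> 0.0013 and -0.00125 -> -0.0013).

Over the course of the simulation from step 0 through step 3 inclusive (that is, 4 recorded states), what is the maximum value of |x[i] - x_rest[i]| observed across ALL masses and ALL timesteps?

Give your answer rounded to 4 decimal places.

Answer: 3.5000

Derivation:
Step 0: x=[3.0000 5.0000 10.0000 10.0000] v=[0.0000 0.0000 -2.0000 0.0000]
Step 1: x=[2.5000 6.5000 6.5000 11.5000] v=[-1.0000 3.0000 -7.0000 3.0000]
Step 2: x=[2.5000 6.0000 5.5000 12.0000] v=[0.0000 -1.0000 -2.0000 1.0000]
Step 3: x=[2.7500 3.5000 8.0000 10.7500] v=[0.5000 -5.0000 5.0000 -2.5000]
Max displacement = 3.5000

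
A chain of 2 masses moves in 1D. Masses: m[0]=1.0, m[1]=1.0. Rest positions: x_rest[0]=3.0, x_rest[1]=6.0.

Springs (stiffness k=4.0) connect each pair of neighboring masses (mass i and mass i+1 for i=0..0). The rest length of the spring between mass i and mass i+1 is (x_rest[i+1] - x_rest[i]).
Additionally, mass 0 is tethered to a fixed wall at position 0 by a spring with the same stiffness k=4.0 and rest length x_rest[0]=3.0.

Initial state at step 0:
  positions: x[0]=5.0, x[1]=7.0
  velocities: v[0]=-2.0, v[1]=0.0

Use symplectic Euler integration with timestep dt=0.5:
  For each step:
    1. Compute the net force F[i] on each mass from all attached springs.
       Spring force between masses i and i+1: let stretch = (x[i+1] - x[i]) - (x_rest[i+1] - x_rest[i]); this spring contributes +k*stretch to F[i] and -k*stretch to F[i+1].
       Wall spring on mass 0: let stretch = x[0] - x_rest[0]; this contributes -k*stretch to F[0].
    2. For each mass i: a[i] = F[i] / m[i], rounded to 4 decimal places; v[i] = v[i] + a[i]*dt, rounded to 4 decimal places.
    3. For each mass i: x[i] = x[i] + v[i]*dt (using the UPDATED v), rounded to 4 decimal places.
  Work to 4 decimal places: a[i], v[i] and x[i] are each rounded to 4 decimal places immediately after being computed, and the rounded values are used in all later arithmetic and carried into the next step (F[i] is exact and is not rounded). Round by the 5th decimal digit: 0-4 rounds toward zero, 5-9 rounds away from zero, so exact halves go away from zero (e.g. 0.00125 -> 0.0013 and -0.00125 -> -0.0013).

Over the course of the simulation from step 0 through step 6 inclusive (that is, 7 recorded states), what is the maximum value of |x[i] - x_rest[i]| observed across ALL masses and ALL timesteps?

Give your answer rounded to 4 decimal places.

Answer: 3.0000

Derivation:
Step 0: x=[5.0000 7.0000] v=[-2.0000 0.0000]
Step 1: x=[1.0000 8.0000] v=[-8.0000 2.0000]
Step 2: x=[3.0000 5.0000] v=[4.0000 -6.0000]
Step 3: x=[4.0000 3.0000] v=[2.0000 -4.0000]
Step 4: x=[0.0000 5.0000] v=[-8.0000 4.0000]
Step 5: x=[1.0000 5.0000] v=[2.0000 0.0000]
Step 6: x=[5.0000 4.0000] v=[8.0000 -2.0000]
Max displacement = 3.0000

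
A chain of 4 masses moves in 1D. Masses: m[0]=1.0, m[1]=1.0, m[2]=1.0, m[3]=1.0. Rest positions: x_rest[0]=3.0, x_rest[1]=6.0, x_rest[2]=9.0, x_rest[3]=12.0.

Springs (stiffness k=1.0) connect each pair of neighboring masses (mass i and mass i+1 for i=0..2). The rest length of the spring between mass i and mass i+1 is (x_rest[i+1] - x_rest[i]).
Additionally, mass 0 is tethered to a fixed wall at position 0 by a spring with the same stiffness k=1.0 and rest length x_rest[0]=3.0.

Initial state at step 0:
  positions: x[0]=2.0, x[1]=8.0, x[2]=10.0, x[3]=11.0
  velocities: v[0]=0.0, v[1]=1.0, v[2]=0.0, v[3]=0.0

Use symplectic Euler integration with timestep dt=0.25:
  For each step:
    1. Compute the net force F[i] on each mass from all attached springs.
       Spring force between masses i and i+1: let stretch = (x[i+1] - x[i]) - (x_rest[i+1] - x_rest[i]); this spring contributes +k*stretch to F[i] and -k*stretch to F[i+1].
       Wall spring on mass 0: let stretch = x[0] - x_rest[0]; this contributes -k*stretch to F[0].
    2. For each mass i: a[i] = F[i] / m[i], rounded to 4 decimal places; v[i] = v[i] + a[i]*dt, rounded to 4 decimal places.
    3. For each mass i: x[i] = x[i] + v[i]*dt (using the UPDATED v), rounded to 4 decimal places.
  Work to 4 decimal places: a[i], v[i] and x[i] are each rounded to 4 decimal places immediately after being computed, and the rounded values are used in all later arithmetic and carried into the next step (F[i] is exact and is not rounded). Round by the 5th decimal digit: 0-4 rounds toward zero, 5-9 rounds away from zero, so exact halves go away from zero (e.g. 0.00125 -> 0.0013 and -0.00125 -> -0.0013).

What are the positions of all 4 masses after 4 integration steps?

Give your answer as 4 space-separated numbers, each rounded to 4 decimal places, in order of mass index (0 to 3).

Answer: 3.9888 6.8096 9.5217 12.0850

Derivation:
Step 0: x=[2.0000 8.0000 10.0000 11.0000] v=[0.0000 1.0000 0.0000 0.0000]
Step 1: x=[2.2500 8.0000 9.9375 11.1250] v=[1.0000 0.0000 -0.2500 0.5000]
Step 2: x=[2.7188 7.7617 9.8281 11.3633] v=[1.8750 -0.9531 -0.4375 0.9531]
Step 3: x=[3.3328 7.3374 9.6855 11.6931] v=[2.4560 -1.6972 -0.5703 1.3193]
Step 4: x=[3.9888 6.8096 9.5217 12.0850] v=[2.6240 -2.1113 -0.6554 1.5674]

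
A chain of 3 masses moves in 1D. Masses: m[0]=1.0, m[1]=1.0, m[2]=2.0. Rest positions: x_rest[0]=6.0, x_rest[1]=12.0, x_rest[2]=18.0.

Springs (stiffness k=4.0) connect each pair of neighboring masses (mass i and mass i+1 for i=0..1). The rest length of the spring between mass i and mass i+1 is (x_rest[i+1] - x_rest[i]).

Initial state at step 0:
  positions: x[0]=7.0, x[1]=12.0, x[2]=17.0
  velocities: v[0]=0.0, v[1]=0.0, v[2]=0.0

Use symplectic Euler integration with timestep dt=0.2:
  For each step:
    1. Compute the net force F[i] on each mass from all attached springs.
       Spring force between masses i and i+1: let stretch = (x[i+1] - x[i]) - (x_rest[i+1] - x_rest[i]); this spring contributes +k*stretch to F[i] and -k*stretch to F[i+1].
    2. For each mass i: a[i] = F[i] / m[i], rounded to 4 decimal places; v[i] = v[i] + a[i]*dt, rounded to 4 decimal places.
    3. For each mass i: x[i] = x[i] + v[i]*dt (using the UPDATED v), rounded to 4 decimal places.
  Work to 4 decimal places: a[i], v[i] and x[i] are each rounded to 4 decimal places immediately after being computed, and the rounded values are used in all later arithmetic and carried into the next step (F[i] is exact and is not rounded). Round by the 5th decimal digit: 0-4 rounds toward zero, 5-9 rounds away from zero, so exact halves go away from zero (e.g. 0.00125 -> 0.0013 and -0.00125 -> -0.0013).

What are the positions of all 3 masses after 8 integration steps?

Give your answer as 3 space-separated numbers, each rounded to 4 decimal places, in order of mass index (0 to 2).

Step 0: x=[7.0000 12.0000 17.0000] v=[0.0000 0.0000 0.0000]
Step 1: x=[6.8400 12.0000 17.0800] v=[-0.8000 0.0000 0.4000]
Step 2: x=[6.5456 11.9872 17.2336] v=[-1.4720 -0.0640 0.7680]
Step 3: x=[6.1619 11.9432 17.4475] v=[-1.9187 -0.2202 1.0694]
Step 4: x=[5.7432 11.8548 17.7010] v=[-2.0937 -0.4418 1.2677]
Step 5: x=[5.3423 11.7240 17.9668] v=[-2.0044 -0.6541 1.3292]
Step 6: x=[5.0025 11.5710 18.2132] v=[-1.6990 -0.7652 1.2321]
Step 7: x=[4.7537 11.4298 18.4082] v=[-1.2442 -0.7062 0.9752]
Step 8: x=[4.6130 11.3369 18.5250] v=[-0.7033 -0.4644 0.5838]

Answer: 4.6130 11.3369 18.5250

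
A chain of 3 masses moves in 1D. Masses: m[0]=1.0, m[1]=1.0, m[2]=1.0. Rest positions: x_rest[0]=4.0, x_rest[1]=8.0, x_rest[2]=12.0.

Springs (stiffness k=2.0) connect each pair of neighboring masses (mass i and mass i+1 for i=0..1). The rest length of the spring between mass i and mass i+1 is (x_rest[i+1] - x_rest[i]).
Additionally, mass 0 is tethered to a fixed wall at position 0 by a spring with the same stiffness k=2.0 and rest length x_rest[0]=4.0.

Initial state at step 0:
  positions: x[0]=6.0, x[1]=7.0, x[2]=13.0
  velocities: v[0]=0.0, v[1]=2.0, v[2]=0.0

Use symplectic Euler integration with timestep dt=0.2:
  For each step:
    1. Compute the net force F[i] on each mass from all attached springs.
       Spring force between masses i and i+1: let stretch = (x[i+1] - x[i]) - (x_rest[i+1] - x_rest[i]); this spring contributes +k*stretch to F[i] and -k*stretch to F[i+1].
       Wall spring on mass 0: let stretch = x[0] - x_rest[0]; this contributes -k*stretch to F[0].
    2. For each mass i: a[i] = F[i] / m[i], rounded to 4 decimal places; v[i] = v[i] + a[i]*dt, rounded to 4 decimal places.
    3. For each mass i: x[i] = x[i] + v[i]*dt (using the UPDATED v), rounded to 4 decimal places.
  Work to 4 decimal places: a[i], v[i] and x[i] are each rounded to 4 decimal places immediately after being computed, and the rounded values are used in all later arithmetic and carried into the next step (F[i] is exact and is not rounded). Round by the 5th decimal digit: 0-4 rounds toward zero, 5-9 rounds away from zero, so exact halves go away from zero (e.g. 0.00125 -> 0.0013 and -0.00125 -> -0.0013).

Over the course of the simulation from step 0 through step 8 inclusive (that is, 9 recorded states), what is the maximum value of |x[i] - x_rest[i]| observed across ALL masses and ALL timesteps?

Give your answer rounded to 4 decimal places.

Step 0: x=[6.0000 7.0000 13.0000] v=[0.0000 2.0000 0.0000]
Step 1: x=[5.6000 7.8000 12.8400] v=[-2.0000 4.0000 -0.8000]
Step 2: x=[4.9280 8.8272 12.5968] v=[-3.3600 5.1360 -1.2160]
Step 3: x=[4.1737 9.8440 12.3720] v=[-3.7715 5.0842 -1.1238]
Step 4: x=[3.5391 10.6095 12.2650] v=[-3.1729 3.8273 -0.5350]
Step 5: x=[3.1870 10.9418 12.3456] v=[-1.7604 1.6613 0.4028]
Step 6: x=[3.2003 10.7660 12.6339] v=[0.0667 -0.8791 1.4413]
Step 7: x=[3.5629 10.1344 13.0927] v=[1.8129 -3.1582 2.2941]
Step 8: x=[4.1662 9.2137 13.6349] v=[3.0163 -4.6035 2.7108]
Max displacement = 2.9418

Answer: 2.9418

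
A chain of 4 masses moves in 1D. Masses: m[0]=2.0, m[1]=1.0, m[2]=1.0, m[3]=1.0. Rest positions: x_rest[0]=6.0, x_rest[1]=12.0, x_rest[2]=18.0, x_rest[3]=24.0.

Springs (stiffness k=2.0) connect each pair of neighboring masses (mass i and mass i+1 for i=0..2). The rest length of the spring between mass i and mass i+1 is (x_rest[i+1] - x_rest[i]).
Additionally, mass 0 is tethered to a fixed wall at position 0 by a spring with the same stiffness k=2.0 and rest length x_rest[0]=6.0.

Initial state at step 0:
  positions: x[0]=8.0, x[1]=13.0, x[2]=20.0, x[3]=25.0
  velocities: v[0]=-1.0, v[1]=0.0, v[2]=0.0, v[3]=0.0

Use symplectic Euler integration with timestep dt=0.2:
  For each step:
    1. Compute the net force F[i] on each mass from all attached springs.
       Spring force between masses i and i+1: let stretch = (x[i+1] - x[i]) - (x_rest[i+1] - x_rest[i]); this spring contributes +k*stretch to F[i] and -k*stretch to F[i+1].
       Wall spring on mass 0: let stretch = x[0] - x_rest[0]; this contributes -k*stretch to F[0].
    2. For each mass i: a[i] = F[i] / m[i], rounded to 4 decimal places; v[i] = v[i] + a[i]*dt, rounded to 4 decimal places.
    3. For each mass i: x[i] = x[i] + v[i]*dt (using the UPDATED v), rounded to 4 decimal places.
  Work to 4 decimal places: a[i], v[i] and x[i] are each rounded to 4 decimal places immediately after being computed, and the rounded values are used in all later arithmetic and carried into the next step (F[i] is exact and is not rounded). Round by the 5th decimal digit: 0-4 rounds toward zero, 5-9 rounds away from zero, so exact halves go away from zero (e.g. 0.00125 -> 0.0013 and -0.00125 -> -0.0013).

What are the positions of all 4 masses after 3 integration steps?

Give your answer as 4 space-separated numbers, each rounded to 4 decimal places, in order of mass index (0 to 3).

Step 0: x=[8.0000 13.0000 20.0000 25.0000] v=[-1.0000 0.0000 0.0000 0.0000]
Step 1: x=[7.6800 13.1600 19.8400 25.0800] v=[-1.6000 0.8000 -0.8000 0.4000]
Step 2: x=[7.2720 13.4160 19.5648 25.2208] v=[-2.0400 1.2800 -1.3760 0.7040]
Step 3: x=[6.8189 13.6724 19.2502 25.3891] v=[-2.2656 1.2819 -1.5731 0.8416]

Answer: 6.8189 13.6724 19.2502 25.3891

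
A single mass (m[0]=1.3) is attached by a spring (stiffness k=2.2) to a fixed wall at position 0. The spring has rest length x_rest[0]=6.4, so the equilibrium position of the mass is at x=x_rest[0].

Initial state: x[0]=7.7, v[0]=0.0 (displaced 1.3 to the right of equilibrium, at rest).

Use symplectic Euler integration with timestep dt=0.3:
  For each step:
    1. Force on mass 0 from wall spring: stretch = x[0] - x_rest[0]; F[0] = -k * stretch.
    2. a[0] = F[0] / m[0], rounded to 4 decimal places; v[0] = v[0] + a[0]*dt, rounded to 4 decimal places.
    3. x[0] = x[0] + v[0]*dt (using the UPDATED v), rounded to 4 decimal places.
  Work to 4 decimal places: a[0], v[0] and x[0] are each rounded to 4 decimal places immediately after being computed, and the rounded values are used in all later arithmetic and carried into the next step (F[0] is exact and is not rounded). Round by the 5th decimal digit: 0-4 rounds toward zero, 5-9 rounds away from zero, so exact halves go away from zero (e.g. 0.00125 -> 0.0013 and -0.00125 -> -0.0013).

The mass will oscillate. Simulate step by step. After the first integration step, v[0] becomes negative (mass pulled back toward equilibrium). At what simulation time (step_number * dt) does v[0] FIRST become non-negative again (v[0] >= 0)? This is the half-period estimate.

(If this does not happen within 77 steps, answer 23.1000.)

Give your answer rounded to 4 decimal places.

Answer: 2.4000

Derivation:
Step 0: x=[7.7000] v=[0.0000]
Step 1: x=[7.5020] v=[-0.6600]
Step 2: x=[7.1362] v=[-1.2195]
Step 3: x=[6.6582] v=[-1.5933]
Step 4: x=[6.1409] v=[-1.7244]
Step 5: x=[5.6630] v=[-1.5929]
Step 6: x=[5.2974] v=[-1.2187]
Step 7: x=[5.0997] v=[-0.6589]
Step 8: x=[5.1001] v=[0.0013]
First v>=0 after going negative at step 8, time=2.4000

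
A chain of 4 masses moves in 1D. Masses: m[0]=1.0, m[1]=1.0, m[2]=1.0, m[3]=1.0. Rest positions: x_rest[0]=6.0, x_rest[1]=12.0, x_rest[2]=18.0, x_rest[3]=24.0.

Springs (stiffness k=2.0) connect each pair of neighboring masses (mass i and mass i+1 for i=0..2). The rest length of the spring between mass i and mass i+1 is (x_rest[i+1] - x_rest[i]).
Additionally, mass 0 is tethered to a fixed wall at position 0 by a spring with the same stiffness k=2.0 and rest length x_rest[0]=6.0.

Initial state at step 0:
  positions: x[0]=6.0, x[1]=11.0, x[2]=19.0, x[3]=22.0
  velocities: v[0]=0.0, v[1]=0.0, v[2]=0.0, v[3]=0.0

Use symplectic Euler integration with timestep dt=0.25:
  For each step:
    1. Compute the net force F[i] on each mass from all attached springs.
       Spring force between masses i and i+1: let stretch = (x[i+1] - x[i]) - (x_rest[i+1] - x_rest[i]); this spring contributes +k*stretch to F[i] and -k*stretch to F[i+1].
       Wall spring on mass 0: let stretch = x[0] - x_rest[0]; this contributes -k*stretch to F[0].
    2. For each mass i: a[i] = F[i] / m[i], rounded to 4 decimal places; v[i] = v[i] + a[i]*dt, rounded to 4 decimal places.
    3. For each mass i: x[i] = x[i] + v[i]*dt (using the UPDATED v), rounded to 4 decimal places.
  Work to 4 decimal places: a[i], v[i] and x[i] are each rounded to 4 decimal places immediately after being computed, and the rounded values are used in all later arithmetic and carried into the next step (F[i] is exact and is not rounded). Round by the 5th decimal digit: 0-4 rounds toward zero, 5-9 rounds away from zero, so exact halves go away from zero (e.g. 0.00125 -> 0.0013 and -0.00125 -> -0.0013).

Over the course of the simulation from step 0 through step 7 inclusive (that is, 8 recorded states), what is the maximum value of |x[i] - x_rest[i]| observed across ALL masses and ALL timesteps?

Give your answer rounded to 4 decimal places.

Answer: 2.1687

Derivation:
Step 0: x=[6.0000 11.0000 19.0000 22.0000] v=[0.0000 0.0000 0.0000 0.0000]
Step 1: x=[5.8750 11.3750 18.3750 22.3750] v=[-0.5000 1.5000 -2.5000 1.5000]
Step 2: x=[5.7031 11.9375 17.3750 23.0000] v=[-0.6875 2.2500 -4.0000 2.5000]
Step 3: x=[5.5976 12.4004 16.3984 23.6719] v=[-0.4219 1.8516 -3.9063 2.6875]
Step 4: x=[5.6428 12.5127 15.8313 24.1846] v=[0.1807 0.4492 -2.2686 2.0508]
Step 5: x=[5.8414 12.1811 15.8935 24.4032] v=[0.7943 -1.3265 0.2488 0.8742]
Step 6: x=[6.1023 11.5211 16.5554 24.3080] v=[1.0435 -2.6402 2.6475 -0.3807]
Step 7: x=[6.2778 10.8130 17.5571 23.9938] v=[0.7018 -2.8325 4.0067 -1.2570]
Max displacement = 2.1687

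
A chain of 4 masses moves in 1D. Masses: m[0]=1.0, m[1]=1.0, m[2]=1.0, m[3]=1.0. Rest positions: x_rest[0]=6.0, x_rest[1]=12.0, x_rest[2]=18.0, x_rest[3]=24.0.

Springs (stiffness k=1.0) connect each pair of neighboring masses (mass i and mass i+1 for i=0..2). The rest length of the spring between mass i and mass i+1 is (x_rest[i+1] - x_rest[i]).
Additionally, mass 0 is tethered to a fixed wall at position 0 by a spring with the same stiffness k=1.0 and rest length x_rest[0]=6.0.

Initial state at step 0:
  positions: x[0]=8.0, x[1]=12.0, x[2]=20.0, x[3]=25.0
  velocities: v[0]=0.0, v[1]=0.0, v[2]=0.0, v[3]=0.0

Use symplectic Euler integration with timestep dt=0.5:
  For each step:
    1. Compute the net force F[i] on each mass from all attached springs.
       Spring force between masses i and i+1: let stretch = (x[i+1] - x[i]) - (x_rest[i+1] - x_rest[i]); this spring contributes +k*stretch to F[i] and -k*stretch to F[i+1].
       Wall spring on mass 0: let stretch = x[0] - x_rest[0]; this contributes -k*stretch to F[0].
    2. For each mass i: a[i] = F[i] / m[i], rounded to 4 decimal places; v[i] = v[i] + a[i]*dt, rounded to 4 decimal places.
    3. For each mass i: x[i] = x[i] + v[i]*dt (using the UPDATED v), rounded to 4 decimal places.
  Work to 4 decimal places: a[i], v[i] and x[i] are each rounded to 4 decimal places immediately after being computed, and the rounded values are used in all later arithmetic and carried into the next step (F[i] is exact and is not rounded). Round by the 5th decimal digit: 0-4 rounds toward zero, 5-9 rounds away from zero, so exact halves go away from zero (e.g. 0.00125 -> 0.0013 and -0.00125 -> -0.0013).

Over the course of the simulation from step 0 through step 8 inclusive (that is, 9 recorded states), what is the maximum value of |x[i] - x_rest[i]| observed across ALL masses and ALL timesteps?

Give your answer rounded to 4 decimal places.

Step 0: x=[8.0000 12.0000 20.0000 25.0000] v=[0.0000 0.0000 0.0000 0.0000]
Step 1: x=[7.0000 13.0000 19.2500 25.2500] v=[-2.0000 2.0000 -1.5000 0.5000]
Step 2: x=[5.7500 14.0625 18.4375 25.5000] v=[-2.5000 2.1250 -1.6250 0.5000]
Step 3: x=[5.1406 14.1407 18.2969 25.4844] v=[-1.2188 0.1563 -0.2813 -0.0313]
Step 4: x=[5.4961 13.0079 18.9141 25.1719] v=[0.7110 -2.2657 1.2344 -0.6251]
Step 5: x=[6.3556 11.4737 19.6192 24.7949] v=[1.7189 -3.0685 1.4102 -0.7540]
Step 6: x=[6.9057 10.6963 19.5819 24.6240] v=[1.1002 -1.5548 -0.0747 -0.3419]
Step 7: x=[6.6770 11.1927 18.5837 24.6926] v=[-0.4574 0.9927 -1.9965 0.1371]
Step 8: x=[5.9080 12.4079 17.2649 24.7340] v=[-1.5381 2.4304 -2.6376 0.0827]
Max displacement = 2.1407

Answer: 2.1407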